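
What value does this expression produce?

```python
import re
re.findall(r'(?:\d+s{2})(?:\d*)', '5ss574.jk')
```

Pattern: one or more of a digit, then exactly 2 of a literal 's' (non-capturing group); then zero or more of a digit (non-capturing group).
Matches: at [0:6] → '5ss574'.
Since nothing is captured, `findall` lists the 1 matched substring directly.

['5ss574']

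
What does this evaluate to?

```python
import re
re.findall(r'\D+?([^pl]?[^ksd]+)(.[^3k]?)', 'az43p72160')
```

[('z43p7216', '0')]

This matches one or more of a non-digit (lazy); then optionally any character except [pl], then one or more of any character except [ksd] (captured); then any character, then optionally any character except [3k] (captured).
A `+?`/`*?`/`{m,n}?` starts at its minimum and grows only as far as needed for what follows to match.
Scanning left to right: at [0:10] match 'az43p72160', groups = ('z43p7216', '0').
Multiple groups make `findall` return tuples — one 2-tuple for the one match.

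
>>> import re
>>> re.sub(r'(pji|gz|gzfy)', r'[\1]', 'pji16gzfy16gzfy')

Alternation isn't longest-match — the leftmost alternative that fits at this position is chosen.
Matches: at [0:3] → 'pji'; at [5:7] → 'gz'; at [11:13] → 'gz'.
Each match is replaced using the text its own group 1 captured.

'[pji]16[gz]fy16[gz]fy'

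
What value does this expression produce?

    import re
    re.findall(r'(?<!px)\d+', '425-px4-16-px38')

['425', '16', '8']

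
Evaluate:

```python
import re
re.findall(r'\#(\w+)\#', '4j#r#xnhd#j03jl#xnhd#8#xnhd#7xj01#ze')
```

['r', 'j03jl', '8', '7xj01']

Matches: at [2:5] match '#r#', group 1 = 'r'; at [9:16] match '#j03jl#', group 1 = 'j03jl'; at [20:23] match '#8#', group 1 = '8'; at [27:34] match '#7xj01#', group 1 = '7xj01'.
`findall` collects group 1 from each match (4 total).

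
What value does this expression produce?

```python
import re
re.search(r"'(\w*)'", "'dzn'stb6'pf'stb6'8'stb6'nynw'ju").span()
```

(0, 5)

The match spans [0:5] → "'dzn'".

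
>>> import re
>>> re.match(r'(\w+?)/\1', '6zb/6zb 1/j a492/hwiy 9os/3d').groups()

After group 1 captures some text, `\1` only succeeds where that same text appears again.
`re.match` only tries the pattern at the start of the string.
The match spans [0:7] → '6zb/6zb'.
Captured: group 1 = '6zb'.

('6zb',)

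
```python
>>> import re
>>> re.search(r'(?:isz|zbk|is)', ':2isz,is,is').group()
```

'isz'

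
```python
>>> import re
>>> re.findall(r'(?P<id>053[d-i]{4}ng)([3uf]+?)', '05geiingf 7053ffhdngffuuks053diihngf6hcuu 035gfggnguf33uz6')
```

[('053ffhdng', 'f'), ('053diihng', 'f')]

This matches the literal '053', then exactly 4 of a character in [d-i], then the literal 'ng' (captured as 'id'); then one or more of one of [3uf] (lazy) (captured).
A `+?`/`*?`/`{m,n}?` starts at its minimum and grows only as far as needed for what follows to match.
Walking the string: at [11:21] match '053ffhdngf', groups = ('053ffhdng', 'f'); at [26:36] match '053diihngf', groups = ('053diihng', 'f').
`findall` packs the 2 group values into a tuple for every match.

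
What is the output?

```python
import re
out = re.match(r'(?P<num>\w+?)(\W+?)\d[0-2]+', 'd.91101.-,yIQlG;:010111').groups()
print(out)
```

('d', '.')

The match spans [0:7] → 'd.91101'.
Captured: group 1 = 'd', group 2 = '.'.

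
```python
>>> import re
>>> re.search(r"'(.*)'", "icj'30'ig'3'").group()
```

"'30'ig'3'"

`search` walks the string left to right and returns the first match it finds.
The match spans [3:12] → "'30'ig'3'".
Captured: group 1 = "30'ig'3".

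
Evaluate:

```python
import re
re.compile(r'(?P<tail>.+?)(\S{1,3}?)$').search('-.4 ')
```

None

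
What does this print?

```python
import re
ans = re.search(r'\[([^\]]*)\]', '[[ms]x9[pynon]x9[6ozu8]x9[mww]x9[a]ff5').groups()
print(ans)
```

`re.search` scans for the first position where the pattern succeeds.
The match spans [0:5] → '[[ms]'.
Captured: group 1 = '[ms'.

('[ms',)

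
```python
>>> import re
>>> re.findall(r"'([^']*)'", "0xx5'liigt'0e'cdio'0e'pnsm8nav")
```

Matches: at [4:11] match "'liigt'", group 1 = 'liigt'; at [13:19] match "'cdio'", group 1 = 'cdio'.
Because there's exactly one group, `findall` drops the full match and keeps group 1 from each hit.

['liigt', 'cdio']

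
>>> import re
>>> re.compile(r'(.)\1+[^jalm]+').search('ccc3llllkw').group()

'ccc3'

`\1` has to match the exact text group 1 already captured.
`re.search` tries every starting position until one works.
The match spans [0:4] → 'ccc3'.
Captured: group 1 = 'c'.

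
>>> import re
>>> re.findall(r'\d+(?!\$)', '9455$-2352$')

The negative lookahead/lookbehind blocks any match where the forbidden context is present.
Since nothing is captured, `findall` lists the 2 matched substrings directly.

['945', '235']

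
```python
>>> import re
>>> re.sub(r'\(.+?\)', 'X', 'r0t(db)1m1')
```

Matches: at [3:7] → '(db)'.
`sub` substitutes 'X' at each match site.

'r0tX1m1'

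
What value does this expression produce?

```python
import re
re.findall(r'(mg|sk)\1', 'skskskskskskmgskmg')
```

['sk', 'sk', 'sk']

`\1` is not a pattern — it's the concrete string captured by group 1, re-applied verbatim.
Scanning left to right: at [0:4] match 'sksk', group 1 = 'sk'; at [4:8] match 'sksk', group 1 = 'sk'; at [8:12] match 'sksk', group 1 = 'sk'.
Because there's exactly one group, `findall` drops the full match and keeps group 1 from each hit.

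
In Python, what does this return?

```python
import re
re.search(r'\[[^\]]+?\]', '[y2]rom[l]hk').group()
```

The match spans [0:4] → '[y2]'.

'[y2]'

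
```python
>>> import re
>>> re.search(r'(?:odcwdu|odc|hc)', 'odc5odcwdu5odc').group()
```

`re.search` scans for the first position where the pattern succeeds.
The match spans [0:3] → 'odc'.

'odc'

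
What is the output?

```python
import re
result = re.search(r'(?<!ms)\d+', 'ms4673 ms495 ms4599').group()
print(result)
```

673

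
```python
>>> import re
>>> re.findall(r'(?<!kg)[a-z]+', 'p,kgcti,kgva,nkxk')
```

['p', 'kgcti', 'kgva', 'nkxk']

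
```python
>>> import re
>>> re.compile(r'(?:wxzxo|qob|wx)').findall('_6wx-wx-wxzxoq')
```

Alternation isn't longest-match — the leftmost alternative that fits at this position is chosen.
With no groups in the pattern, `findall` gives back each whole match — 3 here.

['wx', 'wx', 'wxzxo']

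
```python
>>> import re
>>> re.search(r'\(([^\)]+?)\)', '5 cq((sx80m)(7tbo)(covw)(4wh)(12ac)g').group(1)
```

'(sx80m'

`re.search` tries every starting position until one works.
The match spans [4:12] → '((sx80m)'.
Captured: group 1 = '(sx80m'.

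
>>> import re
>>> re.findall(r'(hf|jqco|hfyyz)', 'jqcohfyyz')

['jqco', 'hf']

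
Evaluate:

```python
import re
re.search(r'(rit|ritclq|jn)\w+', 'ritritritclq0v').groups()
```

('rit',)

Unlike `match`, `search` isn't anchored — it looks for the pattern anywhere in the string.
The match spans [0:14] → 'ritritritclq0v'.
Captured: group 1 = 'rit'.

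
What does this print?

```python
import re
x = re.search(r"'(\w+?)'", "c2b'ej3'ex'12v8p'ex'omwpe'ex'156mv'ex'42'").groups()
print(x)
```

('ej3',)

The match spans [3:8] → "'ej3'".
Captured: group 1 = 'ej3'.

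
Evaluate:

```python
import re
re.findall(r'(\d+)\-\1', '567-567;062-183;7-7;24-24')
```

A backreference is literal: `\1` must see the identical characters the first group matched.
One capturing group, so `findall` returns just the captured substring from each match — 3 in all.

['567', '7', '24']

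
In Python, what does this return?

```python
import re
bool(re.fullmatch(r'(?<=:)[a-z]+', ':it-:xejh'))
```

`re.fullmatch` requires the pattern to consume the entire string.
Here there's no way to consume every character, so the call returns None, and `bool(None)` is False.

False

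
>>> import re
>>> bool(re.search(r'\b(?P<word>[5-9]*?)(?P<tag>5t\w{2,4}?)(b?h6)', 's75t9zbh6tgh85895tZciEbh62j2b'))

False

Here nothing in the string fits, so the call returns None, and `bool(None)` is False.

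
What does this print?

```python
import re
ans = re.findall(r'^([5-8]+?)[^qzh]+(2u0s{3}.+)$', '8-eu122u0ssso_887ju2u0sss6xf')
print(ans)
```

[('8', '2u0sss6xf')]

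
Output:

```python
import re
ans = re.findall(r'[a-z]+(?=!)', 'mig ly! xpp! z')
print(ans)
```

['ly', 'xpp']

The positive lookaround only admits positions where the adjacent text matches; those characters stay outside the span.
Scanning left to right: at [4:6] → 'ly'; at [8:11] → 'xpp'.
With no groups in the pattern, `findall` gives back each whole match — 2 here.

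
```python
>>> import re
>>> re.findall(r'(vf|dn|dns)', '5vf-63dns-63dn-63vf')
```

Alternation tries branches left to right and keeps the first one that lets the overall match succeed at that position.
Walking the string: at [1:3] match 'vf', group 1 = 'vf'; at [6:8] match 'dn', group 1 = 'dn'; at [12:14] match 'dn', group 1 = 'dn'; at [17:19] match 'vf', group 1 = 'vf'.
Because there's exactly one group, `findall` drops the full match and keeps group 1 from each hit.

['vf', 'dn', 'dn', 'vf']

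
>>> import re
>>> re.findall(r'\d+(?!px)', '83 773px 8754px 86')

['83', '77', '875', '86']

The negative lookahead/lookbehind blocks any match where the forbidden context is present.
Matches: at [0:2] → '83'; at [3:5] → '77'; at [9:12] → '875'; at [16:18] → '86'.
No capturing groups, so `findall` returns the 4 full match strings.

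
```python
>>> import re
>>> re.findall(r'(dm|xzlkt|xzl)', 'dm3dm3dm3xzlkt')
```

Branches in `(...|...)` are attempted left-to-right; the first branch that allows the whole pattern to succeed is taken.
Walking the string: at [0:2] match 'dm', group 1 = 'dm'; at [3:5] match 'dm', group 1 = 'dm'; at [6:8] match 'dm', group 1 = 'dm'; at [9:14] match 'xzlkt', group 1 = 'xzlkt'.
Because there's exactly one group, `findall` drops the full match and keeps group 1 from each hit.

['dm', 'dm', 'dm', 'xzlkt']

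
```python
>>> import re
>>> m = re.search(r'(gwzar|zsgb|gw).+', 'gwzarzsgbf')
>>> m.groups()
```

The regex engine tests alternatives in the order written; an earlier branch that matches wins even if a later one would match more.
Unlike `match`, `search` isn't anchored — it looks for the pattern anywhere in the string.
The match spans [0:10] → 'gwzarzsgbf'.
Captured: group 1 = 'gwzar'.

('gwzar',)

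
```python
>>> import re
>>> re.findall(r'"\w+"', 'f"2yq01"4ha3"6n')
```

['"2yq01"']

Scanning left to right: at [1:8] → '"2yq01"'.
With no groups in the pattern, `findall` gives back each whole match — 1 here.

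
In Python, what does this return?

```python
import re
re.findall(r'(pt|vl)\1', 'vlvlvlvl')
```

['vl', 'vl']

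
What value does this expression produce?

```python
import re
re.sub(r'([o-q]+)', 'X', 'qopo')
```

'X'

`sub` substitutes 'X' at each match site.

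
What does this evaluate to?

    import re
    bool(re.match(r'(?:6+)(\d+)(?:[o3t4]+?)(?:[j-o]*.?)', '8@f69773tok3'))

False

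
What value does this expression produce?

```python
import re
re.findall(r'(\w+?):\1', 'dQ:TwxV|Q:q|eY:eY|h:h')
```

['eY', 'h']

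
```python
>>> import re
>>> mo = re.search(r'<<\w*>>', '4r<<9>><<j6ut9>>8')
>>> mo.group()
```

'<<9>>'

The match spans [2:7] → '<<9>>'.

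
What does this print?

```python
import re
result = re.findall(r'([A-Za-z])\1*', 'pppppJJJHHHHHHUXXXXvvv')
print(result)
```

['p', 'J', 'H', 'U', 'X', 'v']

The backreference `\1` re-matches whatever the first group consumed, character for character.
With a single group, `findall` returns only what that group captured — 6 items.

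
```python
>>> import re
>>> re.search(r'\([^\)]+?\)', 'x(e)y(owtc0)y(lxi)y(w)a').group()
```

'(e)'

`search` walks the string left to right and returns the first match it finds.
The match spans [1:4] → '(e)'.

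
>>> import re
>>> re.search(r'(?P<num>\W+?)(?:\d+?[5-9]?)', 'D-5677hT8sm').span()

(1, 4)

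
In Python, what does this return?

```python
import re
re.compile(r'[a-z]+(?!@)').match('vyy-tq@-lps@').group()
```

'vyy'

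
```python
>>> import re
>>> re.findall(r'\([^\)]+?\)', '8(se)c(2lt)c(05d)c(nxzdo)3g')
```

Matches: at [1:5] → '(se)'; at [6:11] → '(2lt)'; at [12:17] → '(05d)'; at [18:25] → '(nxzdo)'.
`findall` yields the raw match text (4 of them) because the pattern has no groups.

['(se)', '(2lt)', '(05d)', '(nxzdo)']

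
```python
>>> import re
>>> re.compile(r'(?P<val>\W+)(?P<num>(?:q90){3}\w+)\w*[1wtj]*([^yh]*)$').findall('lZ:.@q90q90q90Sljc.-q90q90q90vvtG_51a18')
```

[(':.@', 'q90q90q90Sljc', '.-q90q90q90vvtG_51a18')]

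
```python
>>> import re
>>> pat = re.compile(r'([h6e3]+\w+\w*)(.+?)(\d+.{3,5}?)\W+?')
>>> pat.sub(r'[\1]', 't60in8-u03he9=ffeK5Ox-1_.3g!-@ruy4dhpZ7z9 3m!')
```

't[60in8]ff[eK5Ox]-@ruy4d[hpZ7]'

Pattern: one or more of one of [h6e3], then one or more of a word character, then zero or more of a word character (captured); then one or more of any character (lazy) (captured); then one or more of a digit, then 3 to 5 of any character (lazy) (captured); then one or more of a non-word character (lazy).
A `+?`/`*?`/`{m,n}?` starts at its minimum and grows only as far as needed for what follows to match.
Matches: at [1:14] → '60in8-u03he9='; at [16:28] → 'eK5Ox-1_.3g!'; at [35:45] → 'hpZ7z9 3m!'.
Each match is replaced using the text its own group 1 captured.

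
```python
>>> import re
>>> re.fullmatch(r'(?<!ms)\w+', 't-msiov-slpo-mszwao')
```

None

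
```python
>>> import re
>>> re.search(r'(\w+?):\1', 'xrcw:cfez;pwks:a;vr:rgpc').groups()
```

A backreference is literal: `\1` must see the identical characters the first group matched.
`search` walks the string left to right and returns the first match it finds.
The match spans [18:21] → 'r:r'.
Captured: group 1 = 'r'.

('r',)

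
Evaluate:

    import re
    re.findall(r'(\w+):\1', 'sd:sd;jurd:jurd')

['sd', 'jurd']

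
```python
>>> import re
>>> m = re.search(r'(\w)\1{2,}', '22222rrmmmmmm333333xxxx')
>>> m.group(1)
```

'2'

`\1` has to match the exact text group 1 already captured.
`re.search` scans for the first position where the pattern succeeds.
The match spans [0:5] → '22222'.
Captured: group 1 = '2'.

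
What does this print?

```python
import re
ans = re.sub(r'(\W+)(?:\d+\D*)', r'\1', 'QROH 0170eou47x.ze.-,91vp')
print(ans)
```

The pattern matches one or more of a non-word character (captured); then one or more of a digit, then zero or more of a non-digit (non-capturing group).
The replacement refers to a captured group, so each match is rewritten using its own captured text.

QROH 47x.ze.-,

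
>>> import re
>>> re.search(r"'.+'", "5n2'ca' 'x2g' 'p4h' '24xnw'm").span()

(3, 27)

The match spans [3:27] → "'ca' 'x2g' 'p4h' '24xnw'".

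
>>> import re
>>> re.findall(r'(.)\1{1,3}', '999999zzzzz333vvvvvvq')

['9', '9', 'z', '3', 'v', 'v']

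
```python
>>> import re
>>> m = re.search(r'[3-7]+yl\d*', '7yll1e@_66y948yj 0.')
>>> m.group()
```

'7yl'

Pattern: one or more of a character in [3-7]; then the literal 'yl', then zero or more of a digit.
`search` walks the string left to right and returns the first match it finds.
The match spans [0:3] → '7yl'.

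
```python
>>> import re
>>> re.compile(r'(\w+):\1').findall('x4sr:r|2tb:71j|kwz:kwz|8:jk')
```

['r', 'kwz']

A backreference is literal: `\1` must see the identical characters the first group matched.
With a single group, `findall` returns only what that group captured — 2 items.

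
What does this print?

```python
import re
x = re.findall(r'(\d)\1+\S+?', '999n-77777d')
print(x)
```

`\1` has to match the exact text group 1 already captured.
Walking the string: at [0:4] match '999n', group 1 = '9'; at [5:11] match '77777d', group 1 = '7'.
Because there's exactly one group, `findall` drops the full match and keeps group 1 from each hit.

['9', '7']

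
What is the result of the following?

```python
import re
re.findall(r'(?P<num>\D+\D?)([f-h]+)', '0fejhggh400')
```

The pattern matches one or more of a non-digit, then optionally a non-digit (captured as 'num'); then one or more of a character in [f-h] (captured).
Walking the string: at [1:8] match 'fejhggh', groups = ('fejhgg', 'h').
Multiple groups make `findall` return tuples — one 2-tuple for the one match.

[('fejhgg', 'h')]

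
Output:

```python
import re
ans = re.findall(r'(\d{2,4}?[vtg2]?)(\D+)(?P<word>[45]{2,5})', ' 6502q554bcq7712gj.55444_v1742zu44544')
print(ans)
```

[('6502', 'q', '554'), ('7712', 'gj.', '55444'), ('1742', 'zu', '44544')]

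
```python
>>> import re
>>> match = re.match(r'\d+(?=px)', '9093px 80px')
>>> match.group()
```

The positive lookaround only admits positions where the adjacent text matches; those characters stay outside the span.
`match` is anchored at position 0; if the pattern doesn't fit there, it returns None.
The match spans [0:4] → '9093'.

'9093'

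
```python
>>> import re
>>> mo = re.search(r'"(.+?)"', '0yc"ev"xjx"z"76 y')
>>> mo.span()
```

(3, 7)

With the lazy modifier that quantifier settles for the fewest repetitions that let the rest of the pattern succeed (the atoms after it are unaffected and can still be greedy).
The match spans [3:7] → '"ev"'.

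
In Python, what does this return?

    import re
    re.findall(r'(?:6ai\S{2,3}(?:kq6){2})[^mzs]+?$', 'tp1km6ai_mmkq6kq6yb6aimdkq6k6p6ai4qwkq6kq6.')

This matches the literal '6ai', then 2 to 3 of a non-whitespace character, then the literal 'kq6' repeated 2 times (non-capturing group); then one or more of any character except [mzs] (lazy); then anchored at the end.
Scanning left to right: at [30:43] → '6ai4qwkq6kq6.'.
Since nothing is captured, `findall` lists the 1 matched substring directly.

['6ai4qwkq6kq6.']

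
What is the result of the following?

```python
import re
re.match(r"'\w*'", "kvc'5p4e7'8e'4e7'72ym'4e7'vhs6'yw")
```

With `match`, the pattern is implicitly anchored at the beginning.
Here position 0 doesn't satisfy it, so the call returns None.

None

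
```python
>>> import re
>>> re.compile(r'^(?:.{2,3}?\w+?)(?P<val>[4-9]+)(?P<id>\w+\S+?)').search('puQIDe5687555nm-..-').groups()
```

The match spans [0:16] → 'puQIDe5687555nm-'.
Captured: group 1 = '5687555', group 2 = 'nm-'.

('5687555', 'nm-')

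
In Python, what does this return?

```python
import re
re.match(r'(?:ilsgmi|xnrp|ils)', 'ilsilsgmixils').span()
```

(0, 3)

`re.match` only tries the pattern at the start of the string.
The match spans [0:3] → 'ils'.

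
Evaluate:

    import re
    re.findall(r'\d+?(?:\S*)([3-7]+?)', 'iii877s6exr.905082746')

['6']

One capturing group, so `findall` returns just the captured substring from the one match — 1 in all.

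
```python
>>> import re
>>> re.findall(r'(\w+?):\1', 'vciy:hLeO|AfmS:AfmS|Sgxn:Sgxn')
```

The backreference `\1` re-matches whatever the first group consumed, character for character.
Matches: at [10:19] match 'AfmS:AfmS', group 1 = 'AfmS'; at [20:29] match 'Sgxn:Sgxn', group 1 = 'Sgxn'.
One capturing group, so `findall` returns just the captured substring from each match — 2 in all.

['AfmS', 'Sgxn']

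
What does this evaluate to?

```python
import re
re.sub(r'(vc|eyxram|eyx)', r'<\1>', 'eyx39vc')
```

'<eyx>39<vc>'

The replacement refers to a captured group, so each match is rewritten using its own captured text.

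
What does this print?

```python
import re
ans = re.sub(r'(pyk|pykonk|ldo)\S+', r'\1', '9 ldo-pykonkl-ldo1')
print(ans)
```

9 ldo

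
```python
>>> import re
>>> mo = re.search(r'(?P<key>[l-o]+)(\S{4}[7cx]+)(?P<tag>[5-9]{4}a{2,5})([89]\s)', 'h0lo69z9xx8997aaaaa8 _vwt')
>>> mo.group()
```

'lo69z9xx8997aaaaa8 '

The match spans [2:21] → 'lo69z9xx8997aaaaa8 '.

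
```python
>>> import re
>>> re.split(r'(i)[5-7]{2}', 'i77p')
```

['', 'i', 'p']

Pattern: a literal 'i' (captured); then exactly 2 of a character in [5-7].
Matches to split on: at [0:3] → 'i77'.
Because the pattern has a capturing group, `split` also inserts each captured text between the pieces.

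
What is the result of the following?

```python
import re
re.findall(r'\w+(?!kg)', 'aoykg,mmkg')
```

['aoykg', 'mmkg']

Because the assertion is negative and zero-width, positions next to the forbidden text are skipped.
No capturing groups, so `findall` returns the 2 full match strings.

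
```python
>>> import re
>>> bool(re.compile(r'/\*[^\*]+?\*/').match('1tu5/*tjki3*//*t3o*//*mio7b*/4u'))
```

False

`re.match` won't scan ahead — the pattern has to work from the very first character.
Here the string doesn't start with a match, so the call returns None, and `bool(None)` is False.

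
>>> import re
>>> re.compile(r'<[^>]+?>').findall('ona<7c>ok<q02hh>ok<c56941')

['<7c>', '<q02hh>']

Since nothing is captured, `findall` lists the 2 matched substrings directly.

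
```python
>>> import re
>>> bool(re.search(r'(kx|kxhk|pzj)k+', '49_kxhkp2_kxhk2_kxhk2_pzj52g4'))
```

Here no position works, so the call returns None, and `bool(None)` is False.

False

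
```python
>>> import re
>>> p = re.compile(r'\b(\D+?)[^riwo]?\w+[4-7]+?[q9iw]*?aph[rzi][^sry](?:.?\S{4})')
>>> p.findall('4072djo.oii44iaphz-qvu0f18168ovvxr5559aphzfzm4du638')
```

['.']

Pattern: a word boundary (`\b`, zero-width); then one or more of a non-digit (lazy) (captured); then optionally any character except [riwo], then one or more of a word character, then one or more of a character in [4-7] (lazy); then zero or more of one of [q9iw] (lazy); then the literal 'aph', then one of [rzi], then any character except [sry]; then optionally any character, then exactly 4 of a non-whitespace character (non-capturing group).
The `?` after the quantifier makes it lazy — it takes as little as possible before letting the rest of the pattern try.
Matches: at [7:24] match '.oii44iaphz-qvu0f', group 1 = '.'.
`findall` collects group 1 from the one match (1 total).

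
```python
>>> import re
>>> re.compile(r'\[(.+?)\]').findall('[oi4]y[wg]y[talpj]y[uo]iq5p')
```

['oi4', 'wg', 'talpj', 'uo']

With a single group, `findall` returns only what that group captured — 4 items.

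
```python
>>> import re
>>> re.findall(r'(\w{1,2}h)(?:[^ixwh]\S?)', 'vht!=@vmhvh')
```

['vh', 'vmh']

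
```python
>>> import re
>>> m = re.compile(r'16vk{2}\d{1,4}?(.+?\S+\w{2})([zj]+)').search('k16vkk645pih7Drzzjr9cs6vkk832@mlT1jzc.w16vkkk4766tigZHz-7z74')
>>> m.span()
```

(1, 55)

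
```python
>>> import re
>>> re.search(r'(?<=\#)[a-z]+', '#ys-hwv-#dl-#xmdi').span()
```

(1, 3)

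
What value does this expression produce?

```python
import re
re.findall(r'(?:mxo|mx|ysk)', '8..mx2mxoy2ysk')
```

`|` is ordered: at each position the engine commits to the first alternative that works.
Walking the string: at [3:5] → 'mx'; at [6:9] → 'mxo'; at [11:14] → 'ysk'.
With no groups in the pattern, `findall` gives back each whole match — 3 here.

['mx', 'mxo', 'ysk']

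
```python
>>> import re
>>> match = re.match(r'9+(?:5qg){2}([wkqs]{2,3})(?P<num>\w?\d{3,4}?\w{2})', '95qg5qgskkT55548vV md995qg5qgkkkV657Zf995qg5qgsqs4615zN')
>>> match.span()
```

The pattern matches one or more of the literal '9', then the literal '5qg' repeated 2 times; then 2 to 3 of one of [wkqs] (captured); then optionally a word character, then 3 to 4 of a digit (lazy), then exactly 2 of a word character (captured as 'num').
A non-greedy quantifier consumes as few characters as it can — just enough that the remainder of the pattern still matches from where it stops; whatever follows it matches normally.
With `match`, the pattern is implicitly anchored at the beginning.
The match spans [0:16] → '95qg5qgskkT55548'.
Captured: group 1 = 'skk', group 2 = 'T55548'.

(0, 16)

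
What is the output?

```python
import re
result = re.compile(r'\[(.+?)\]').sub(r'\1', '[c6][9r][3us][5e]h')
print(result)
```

c69r3us5eh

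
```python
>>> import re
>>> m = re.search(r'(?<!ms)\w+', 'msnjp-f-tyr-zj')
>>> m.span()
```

The negative lookahead/lookbehind blocks any match where the forbidden context is present.
`re.search` scans for the first position where the pattern succeeds.
The match spans [0:5] → 'msnjp'.

(0, 5)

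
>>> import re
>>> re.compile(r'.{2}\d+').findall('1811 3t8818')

Pattern: exactly 2 of any character; then one or more of a digit.
No capturing groups, so `findall` returns the 2 full match strings.

['1811', '3t8818']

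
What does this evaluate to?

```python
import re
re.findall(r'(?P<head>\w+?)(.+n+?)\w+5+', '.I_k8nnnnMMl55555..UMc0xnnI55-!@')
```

[('I', '_k8nnnnMMl55555..UMc0xnn')]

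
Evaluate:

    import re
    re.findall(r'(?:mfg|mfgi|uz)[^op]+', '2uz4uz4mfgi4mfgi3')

['uz4uz4mfgi4mfgi3']

Since nothing is captured, `findall` lists the 1 matched substring directly.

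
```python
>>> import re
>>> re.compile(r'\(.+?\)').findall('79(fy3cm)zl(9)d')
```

['(fy3cm)', '(9)']

Lazy quantifiers expand one character at a time until the remainder of the pattern can match.
Scanning left to right: at [2:9] → '(fy3cm)'; at [11:14] → '(9)'.
With no groups in the pattern, `findall` gives back each whole match — 2 here.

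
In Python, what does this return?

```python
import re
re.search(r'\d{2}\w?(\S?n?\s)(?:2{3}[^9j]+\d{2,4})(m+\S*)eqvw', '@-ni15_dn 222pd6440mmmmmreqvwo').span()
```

(4, 29)

The match spans [4:29] → '15_dn 222pd6440mmmmmreqvw'.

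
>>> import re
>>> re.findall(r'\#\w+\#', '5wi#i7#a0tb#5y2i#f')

['#i7#', '#5y2i#']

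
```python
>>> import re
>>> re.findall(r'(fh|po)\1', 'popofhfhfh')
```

['po', 'fh']

A backreference is literal: `\1` must see the identical characters the first group matched.
Walking the string: at [0:4] match 'popo', group 1 = 'po'; at [4:8] match 'fhfh', group 1 = 'fh'.
With a single group, `findall` returns only what that group captured — 2 items.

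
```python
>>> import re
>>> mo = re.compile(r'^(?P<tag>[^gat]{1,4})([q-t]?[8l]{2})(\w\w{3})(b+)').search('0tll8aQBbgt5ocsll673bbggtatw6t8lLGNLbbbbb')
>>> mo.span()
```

This matches anchored at the start of the string; then 1 to 4 of any character except [gat] (captured as 'tag'); then optionally a character in [q-t], then exactly 2 of one of [8l] (captured); then a word character, then exactly 3 of a word character (captured); then one or more of a literal 'b' (captured).
`re.search` scans for the first position where the pattern succeeds.
The match spans [0:9] → '0tll8aQBb'.
Captured: group 1 = '0', group 2 = 'tll', group 3 = '8aQB', group 4 = 'b'.

(0, 9)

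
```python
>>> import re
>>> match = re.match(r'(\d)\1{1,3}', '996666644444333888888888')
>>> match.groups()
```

('9',)

The match spans [0:2] → '99'.
Captured: group 1 = '9'.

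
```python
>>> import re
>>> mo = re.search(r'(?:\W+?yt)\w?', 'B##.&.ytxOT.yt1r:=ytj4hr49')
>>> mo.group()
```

'##.&.ytx'

This matches one or more of a non-word character (lazy), then the literal 'yt' (non-capturing group); then optionally a word character.
`search` walks the string left to right and returns the first match it finds.
The match spans [1:9] → '##.&.ytx'.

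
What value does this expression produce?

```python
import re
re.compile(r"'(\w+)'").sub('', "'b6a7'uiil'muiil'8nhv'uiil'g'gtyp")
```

"uiil8nhvg'gtyp"

Matches: at [0:6] → "'b6a7'"; at [10:17] → "'muiil'"; at [21:27] → "'uiil'".
`sub` substitutes '' at each match site.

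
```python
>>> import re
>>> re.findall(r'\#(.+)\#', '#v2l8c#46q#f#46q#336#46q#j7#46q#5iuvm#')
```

['v2l8c#46q#f#46q#336#46q#j7#46q#5iuvm']

Scanning left to right: at [0:38] match '#v2l8c#46q#f#46q#336#46q#j7#46q#5iuvm#', group 1 = 'v2l8c#46q#f#46q#336#46q#j7#46q#5iuvm'.
With a single group, `findall` returns only what that group captured — 1 item.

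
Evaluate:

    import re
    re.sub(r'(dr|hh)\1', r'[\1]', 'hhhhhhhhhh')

`\1` has to match the exact text group 1 already captured.
Matches: at [0:4] → 'hhhh'; at [4:8] → 'hhhh'.
Each match is replaced using the text its own group 1 captured.

'[hh][hh]hh'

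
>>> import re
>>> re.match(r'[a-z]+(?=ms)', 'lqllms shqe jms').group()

Lookahead/lookbehind check context without consuming it, so the matched span excludes the asserted characters.
`match` is anchored at position 0; if the pattern doesn't fit there, it returns None.
The match spans [0:4] → 'lqll'.

'lqll'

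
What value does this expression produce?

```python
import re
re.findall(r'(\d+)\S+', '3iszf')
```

This matches one or more of a digit (captured); then one or more of a non-whitespace character.
With a single group, `findall` returns only what that group captured — 1 item.

['3']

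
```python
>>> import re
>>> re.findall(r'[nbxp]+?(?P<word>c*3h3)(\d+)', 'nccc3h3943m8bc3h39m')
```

[('ccc3h3', '943'), ('c3h3', '9')]

This matches one or more of one of [nbxp] (lazy); then zero or more of the literal 'c', then the literal '3h3' (captured as 'word'); then one or more of a digit (captured).
Matches: at [0:10] match 'nccc3h3943', groups = ('ccc3h3', '943'); at [12:18] match 'bc3h39', groups = ('c3h3', '9').
`findall` packs the 2 group values into a tuple for every match.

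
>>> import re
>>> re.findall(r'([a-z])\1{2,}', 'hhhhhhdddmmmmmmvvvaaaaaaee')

After group 1 captures some text, `\1` only succeeds where that same text appears again.
Matches: at [0:6] match 'hhhhhh', group 1 = 'h'; at [6:9] match 'ddd', group 1 = 'd'; at [9:15] match 'mmmmmm', group 1 = 'm'; at [15:18] match 'vvv', group 1 = 'v'; at [18:24] match 'aaaaaa', group 1 = 'a'.
Because there's exactly one group, `findall` drops the full match and keeps group 1 from each hit.

['h', 'd', 'm', 'v', 'a']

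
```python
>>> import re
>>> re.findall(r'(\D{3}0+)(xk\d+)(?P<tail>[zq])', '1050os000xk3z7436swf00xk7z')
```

This matches exactly 3 of a non-digit, then one or more of a literal '0' (captured); then the literal 'xk', then one or more of a digit (captured); then one of [zq] (captured as 'tail').
Walking the string: at [17:26] match 'swf00xk7z', groups = ('swf00', 'xk7', 'z').
With 3 capturing groups, `findall` returns a 3-tuple per match.

[('swf00', 'xk7', 'z')]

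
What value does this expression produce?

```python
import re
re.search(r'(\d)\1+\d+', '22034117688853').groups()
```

('2',)

The match spans [0:14] → '22034117688853'.
Captured: group 1 = '2'.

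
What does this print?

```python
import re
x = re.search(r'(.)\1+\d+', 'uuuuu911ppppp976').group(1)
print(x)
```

After group 1 captures some text, `\1` only succeeds where that same text appears again.
`search` walks the string left to right and returns the first match it finds.
The match spans [0:8] → 'uuuuu911'.
Captured: group 1 = 'u'.

u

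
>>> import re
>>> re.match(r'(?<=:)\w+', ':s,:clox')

None

Lookahead/lookbehind check context without consuming it, so the matched span excludes the asserted characters.
With `match`, the pattern is implicitly anchored at the beginning.
Here the string doesn't start with a match, so the call returns None.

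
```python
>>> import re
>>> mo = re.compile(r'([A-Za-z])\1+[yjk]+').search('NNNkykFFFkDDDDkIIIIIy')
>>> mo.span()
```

A backreference is literal: `\1` must see the identical characters the first group matched.
The match spans [0:6] → 'NNNkyk'.

(0, 6)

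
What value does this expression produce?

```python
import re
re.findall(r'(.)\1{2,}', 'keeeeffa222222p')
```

`\1` is not a pattern — it's the concrete string captured by group 1, re-applied verbatim.
Walking the string: at [1:5] match 'eeee', group 1 = 'e'; at [8:14] match '222222', group 1 = '2'.
`findall` collects group 1 from each match (2 total).

['e', '2']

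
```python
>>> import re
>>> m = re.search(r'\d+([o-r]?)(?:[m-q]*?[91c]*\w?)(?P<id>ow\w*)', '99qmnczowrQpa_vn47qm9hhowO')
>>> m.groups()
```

Pattern: one or more of a digit; then optionally a character in [o-r] (captured); then zero or more of a character in [m-q] (lazy), then zero or more of one of [91c], then optionally a word character (non-capturing group); then the literal 'ow', then zero or more of a word character (captured as 'id').
`re.search` tries every starting position until one works.
The match spans [0:26] → '99qmnczowrQpa_vn47qm9hhowO'.
Captured: group 1 = 'q', group 2 = 'owrQpa_vn47qm9hhowO'.

('q', 'owrQpa_vn47qm9hhowO')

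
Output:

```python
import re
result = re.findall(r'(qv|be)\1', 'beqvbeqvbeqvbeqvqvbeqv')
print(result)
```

['qv']

`\1` has to match the exact text group 1 already captured.
Scanning left to right: at [14:18] match 'qvqv', group 1 = 'qv'.
With a single group, `findall` returns only what that group captured — 1 item.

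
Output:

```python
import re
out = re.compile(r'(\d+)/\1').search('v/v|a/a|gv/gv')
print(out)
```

None

After group 1 captures some text, `\1` only succeeds where that same text appears again.
Here nothing in the string fits, so the call returns None.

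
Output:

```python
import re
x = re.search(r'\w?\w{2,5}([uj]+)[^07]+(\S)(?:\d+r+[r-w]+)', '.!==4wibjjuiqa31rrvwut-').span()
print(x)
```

The pattern matches optionally a word character, then 2 to 5 of a word character; then one or more of one of [uj] (captured); then one or more of any character except [07]; then a non-whitespace character (captured); then one or more of a digit, then one or more of a literal 'r', then one or more of a character in [r-w] (non-capturing group).
Unlike `match`, `search` isn't anchored — it looks for the pattern anywhere in the string.
The match spans [4:22] → '4wibjjuiqa31rrvwut'.
Captured: group 1 = 'u', group 2 = '3'.

(4, 22)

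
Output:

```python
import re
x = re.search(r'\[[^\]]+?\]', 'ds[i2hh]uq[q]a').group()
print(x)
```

[i2hh]

The match spans [2:8] → '[i2hh]'.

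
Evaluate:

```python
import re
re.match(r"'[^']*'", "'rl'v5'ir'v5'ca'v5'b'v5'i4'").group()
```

`re.match` won't scan ahead — the pattern has to work from the very first character.
The match spans [0:4] → "'rl'".

"'rl'"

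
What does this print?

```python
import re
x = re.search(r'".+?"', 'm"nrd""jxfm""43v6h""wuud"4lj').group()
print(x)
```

With the lazy modifier that quantifier settles for the fewest repetitions that let the rest of the pattern succeed (the atoms after it are unaffected and can still be greedy).
The match spans [1:6] → '"nrd"'.

"nrd"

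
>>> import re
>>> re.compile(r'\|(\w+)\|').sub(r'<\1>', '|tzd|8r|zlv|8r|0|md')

'<tzd>8r<zlv>8r<0>md'

Matches: at [0:5] → '|tzd|'; at [7:12] → '|zlv|'; at [14:17] → '|0|'.
The replacement refers to a captured group, so each match is rewritten using its own captured text.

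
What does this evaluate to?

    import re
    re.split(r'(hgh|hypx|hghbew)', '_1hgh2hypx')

['_1', 'hgh', '2', 'hypx', '']

Because the pattern has a capturing group, `split` also inserts each captured text between the pieces.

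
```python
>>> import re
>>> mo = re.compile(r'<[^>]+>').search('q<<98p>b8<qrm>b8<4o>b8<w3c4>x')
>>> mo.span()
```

(1, 7)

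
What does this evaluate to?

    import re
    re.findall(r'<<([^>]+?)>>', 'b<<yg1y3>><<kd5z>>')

['yg1y3', 'kd5z']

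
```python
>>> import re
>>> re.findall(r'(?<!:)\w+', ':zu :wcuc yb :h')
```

['u', 'cuc', 'yb']

`(?!…)`/`(?<!…)` only lets a position through if the neighbouring text does NOT match; no characters are consumed.
Walking the string: at [2:3] → 'u'; at [6:9] → 'cuc'; at [10:12] → 'yb'.
`findall` yields the raw match text (3 of them) because the pattern has no groups.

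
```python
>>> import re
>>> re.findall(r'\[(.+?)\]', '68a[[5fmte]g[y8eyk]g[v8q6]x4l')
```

['[5fmte', 'y8eyk', 'v8q6']

Scanning left to right: at [3:11] match '[[5fmte]', group 1 = '[5fmte'; at [12:19] match '[y8eyk]', group 1 = 'y8eyk'; at [20:26] match '[v8q6]', group 1 = 'v8q6'.
With a single group, `findall` returns only what that group captured — 3 items.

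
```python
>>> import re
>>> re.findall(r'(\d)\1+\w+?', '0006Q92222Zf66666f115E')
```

['0', '2', '6', '1']

`\1` is not a pattern — it's the concrete string captured by group 1, re-applied verbatim.
With a single group, `findall` returns only what that group captured — 4 items.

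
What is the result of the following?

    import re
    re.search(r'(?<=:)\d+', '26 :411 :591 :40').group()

'411'

Because the assertion is zero-width, the text it checks is not consumed and won't appear in the result.
`search` walks the string left to right and returns the first match it finds.
The match spans [4:7] → '411'.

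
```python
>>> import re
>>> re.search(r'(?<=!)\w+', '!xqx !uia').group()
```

'xqx'

The lookaround is zero-width — it requires the adjacent text to match without consuming it, so the asserted text isn't part of the match.
`re.search` tries every starting position until one works.
The match spans [1:4] → 'xqx'.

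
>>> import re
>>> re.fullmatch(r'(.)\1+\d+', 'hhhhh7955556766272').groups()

('h',)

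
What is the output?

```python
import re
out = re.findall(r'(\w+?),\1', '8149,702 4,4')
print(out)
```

['4']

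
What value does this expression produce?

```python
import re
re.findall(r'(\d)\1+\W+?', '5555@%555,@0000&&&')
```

['5', '5', '0']

The backreference `\1` re-matches whatever the first group consumed, character for character.
Scanning left to right: at [0:5] match '5555@', group 1 = '5'; at [6:10] match '555,', group 1 = '5'; at [11:16] match '0000&', group 1 = '0'.
`findall` collects group 1 from each match (3 total).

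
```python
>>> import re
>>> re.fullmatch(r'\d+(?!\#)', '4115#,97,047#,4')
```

None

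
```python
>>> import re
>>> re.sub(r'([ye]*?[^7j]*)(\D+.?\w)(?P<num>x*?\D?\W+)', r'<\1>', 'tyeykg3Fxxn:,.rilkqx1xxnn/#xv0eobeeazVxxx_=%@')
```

'<tyeykg3Fxxn:,.rilkqx1xxnn/#xv0eobeeazVxx>'

The replacement refers to a captured group, so each match is rewritten using its own captured text.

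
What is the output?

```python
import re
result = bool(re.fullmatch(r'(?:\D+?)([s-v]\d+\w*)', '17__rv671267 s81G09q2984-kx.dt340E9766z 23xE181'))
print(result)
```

False

The pattern matches one or more of a non-digit (lazy) (non-capturing group); then a character in [s-v], then one or more of a digit, then zero or more of a word character (captured).
`re.fullmatch` requires the pattern to consume the entire string.
Here the pattern can't cover the whole string, so the call returns None, and `bool(None)` is False.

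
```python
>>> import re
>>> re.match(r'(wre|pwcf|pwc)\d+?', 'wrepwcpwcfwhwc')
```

`re.match` won't scan ahead — the pattern has to work from the very first character.
Here the string doesn't start with a match, so the call returns None.

None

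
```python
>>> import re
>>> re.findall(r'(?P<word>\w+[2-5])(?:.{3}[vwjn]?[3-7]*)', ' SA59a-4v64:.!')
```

The pattern matches one or more of a word character, then a character in [2-5] (captured as 'word'); then exactly 3 of any character, then optionally one of [vwjn], then zero or more of a character in [3-7] (non-capturing group).
Matches: at [1:8] match 'SA59a-4', group 1 = 'SA5'; at [8:14] match 'v64:.!', group 1 = 'v64'.
One capturing group, so `findall` returns just the captured substring from each match — 2 in all.

['SA5', 'v64']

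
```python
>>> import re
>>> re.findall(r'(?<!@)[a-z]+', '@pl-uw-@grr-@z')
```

The negative lookaround is zero-width — it rules out positions where the adjacent text would match, without consuming anything.
Matches: at [2:3] → 'l'; at [4:6] → 'uw'; at [9:11] → 'rr'.
With no groups in the pattern, `findall` gives back each whole match — 3 here.

['l', 'uw', 'rr']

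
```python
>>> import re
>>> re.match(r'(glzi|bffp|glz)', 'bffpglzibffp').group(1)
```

With `match`, the pattern is implicitly anchored at the beginning.
The match spans [0:4] → 'bffp'.
Captured: group 1 = 'bffp'.

'bffp'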